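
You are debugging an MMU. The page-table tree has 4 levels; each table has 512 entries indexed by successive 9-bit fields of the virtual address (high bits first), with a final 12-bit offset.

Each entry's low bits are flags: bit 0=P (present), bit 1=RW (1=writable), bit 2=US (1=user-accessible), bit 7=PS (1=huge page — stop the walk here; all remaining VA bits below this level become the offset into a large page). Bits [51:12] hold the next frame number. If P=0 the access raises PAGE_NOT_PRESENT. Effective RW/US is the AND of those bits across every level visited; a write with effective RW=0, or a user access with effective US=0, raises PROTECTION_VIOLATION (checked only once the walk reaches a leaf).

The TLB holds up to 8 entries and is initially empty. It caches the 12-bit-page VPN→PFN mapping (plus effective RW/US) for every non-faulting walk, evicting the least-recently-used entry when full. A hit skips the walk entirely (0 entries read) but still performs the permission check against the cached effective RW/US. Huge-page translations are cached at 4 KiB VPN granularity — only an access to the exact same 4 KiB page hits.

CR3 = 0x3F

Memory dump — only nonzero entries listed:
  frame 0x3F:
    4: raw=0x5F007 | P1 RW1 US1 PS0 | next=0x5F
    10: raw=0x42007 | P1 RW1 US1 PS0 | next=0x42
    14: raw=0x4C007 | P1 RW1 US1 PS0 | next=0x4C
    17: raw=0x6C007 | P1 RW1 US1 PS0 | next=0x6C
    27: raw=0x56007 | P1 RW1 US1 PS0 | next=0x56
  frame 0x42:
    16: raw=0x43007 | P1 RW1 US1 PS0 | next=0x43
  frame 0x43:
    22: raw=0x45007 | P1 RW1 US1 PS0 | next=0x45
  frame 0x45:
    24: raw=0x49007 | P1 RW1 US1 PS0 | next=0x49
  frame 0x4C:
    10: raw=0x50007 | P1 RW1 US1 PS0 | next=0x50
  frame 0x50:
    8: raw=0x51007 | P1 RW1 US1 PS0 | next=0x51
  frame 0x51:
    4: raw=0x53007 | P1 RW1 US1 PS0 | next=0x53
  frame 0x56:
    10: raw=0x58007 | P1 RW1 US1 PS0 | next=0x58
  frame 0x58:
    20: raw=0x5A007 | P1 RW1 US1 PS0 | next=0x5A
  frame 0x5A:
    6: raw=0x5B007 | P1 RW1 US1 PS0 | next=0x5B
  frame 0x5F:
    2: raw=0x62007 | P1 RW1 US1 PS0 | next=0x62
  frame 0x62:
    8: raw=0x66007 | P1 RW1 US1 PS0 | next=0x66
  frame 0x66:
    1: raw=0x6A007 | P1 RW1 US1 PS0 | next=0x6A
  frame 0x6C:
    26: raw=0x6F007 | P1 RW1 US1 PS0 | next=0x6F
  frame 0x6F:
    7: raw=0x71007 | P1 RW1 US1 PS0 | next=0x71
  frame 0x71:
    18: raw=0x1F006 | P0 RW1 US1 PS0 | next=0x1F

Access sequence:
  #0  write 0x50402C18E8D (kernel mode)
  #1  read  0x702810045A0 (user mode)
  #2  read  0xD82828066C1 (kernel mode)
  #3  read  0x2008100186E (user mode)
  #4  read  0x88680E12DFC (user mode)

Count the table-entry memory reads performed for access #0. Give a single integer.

Walk each access:
#0 VA=0x50402C18E8D (w,kernel):
  L0: frame=0x3F idx=10 entry=0x42007 [P=1 RW=1 US=1 PS=0]
  L1: frame=0x42 idx=16 entry=0x43007 [P=1 RW=1 US=1 PS=0]
  L2: frame=0x43 idx=22 entry=0x45007 [P=1 RW=1 US=1 PS=0]
  L3: frame=0x45 idx=24 entry=0x49007 [P=1 RW=1 US=1 PS=0]
  ✓ 0x49E8D  — 4 lookups
#1 VA=0x702810045A0 (r,user):
  L0: frame=0x3F idx=14 entry=0x4C007 [P=1 RW=1 US=1 PS=0]
  L1: frame=0x4C idx=10 entry=0x50007 [P=1 RW=1 US=1 PS=0]
  L2: frame=0x50 idx=8 entry=0x51007 [P=1 RW=1 US=1 PS=0]
  L3: frame=0x51 idx=4 entry=0x53007 [P=1 RW=1 US=1 PS=0]
  ✓ 0x535A0  — 4 lookups
#2 VA=0xD82828066C1 (r,kernel):
  L0: frame=0x3F idx=27 entry=0x56007 [P=1 RW=1 US=1 PS=0]
  L1: frame=0x56 idx=10 entry=0x58007 [P=1 RW=1 US=1 PS=0]
  L2: frame=0x58 idx=20 entry=0x5A007 [P=1 RW=1 US=1 PS=0]
  L3: frame=0x5A idx=6 entry=0x5B007 [P=1 RW=1 US=1 PS=0]
  ✓ 0x5B6C1  — 4 lookups
#3 VA=0x2008100186E (r,user):
  L0: frame=0x3F idx=4 entry=0x5F007 [P=1 RW=1 US=1 PS=0]
  L1: frame=0x5F idx=2 entry=0x62007 [P=1 RW=1 US=1 PS=0]
  L2: frame=0x62 idx=8 entry=0x66007 [P=1 RW=1 US=1 PS=0]
  L3: frame=0x66 idx=1 entry=0x6A007 [P=1 RW=1 US=1 PS=0]
  ✓ 0x6A86E  — 4 lookups
#4 VA=0x88680E12DFC (r,user):
  L0: frame=0x3F idx=17 entry=0x6C007 [P=1 RW=1 US=1 PS=0]
  L1: frame=0x6C idx=26 entry=0x6F007 [P=1 RW=1 US=1 PS=0]
  L2: frame=0x6F idx=7 entry=0x71007 [P=1 RW=1 US=1 PS=0]
  L3: frame=0x71 idx=18 entry=0x1F006 [P=0 RW=1 US=1 PS=0]
  → PAGE_NOT_PRESENT  (4 entries read)

Entries read for #0: 4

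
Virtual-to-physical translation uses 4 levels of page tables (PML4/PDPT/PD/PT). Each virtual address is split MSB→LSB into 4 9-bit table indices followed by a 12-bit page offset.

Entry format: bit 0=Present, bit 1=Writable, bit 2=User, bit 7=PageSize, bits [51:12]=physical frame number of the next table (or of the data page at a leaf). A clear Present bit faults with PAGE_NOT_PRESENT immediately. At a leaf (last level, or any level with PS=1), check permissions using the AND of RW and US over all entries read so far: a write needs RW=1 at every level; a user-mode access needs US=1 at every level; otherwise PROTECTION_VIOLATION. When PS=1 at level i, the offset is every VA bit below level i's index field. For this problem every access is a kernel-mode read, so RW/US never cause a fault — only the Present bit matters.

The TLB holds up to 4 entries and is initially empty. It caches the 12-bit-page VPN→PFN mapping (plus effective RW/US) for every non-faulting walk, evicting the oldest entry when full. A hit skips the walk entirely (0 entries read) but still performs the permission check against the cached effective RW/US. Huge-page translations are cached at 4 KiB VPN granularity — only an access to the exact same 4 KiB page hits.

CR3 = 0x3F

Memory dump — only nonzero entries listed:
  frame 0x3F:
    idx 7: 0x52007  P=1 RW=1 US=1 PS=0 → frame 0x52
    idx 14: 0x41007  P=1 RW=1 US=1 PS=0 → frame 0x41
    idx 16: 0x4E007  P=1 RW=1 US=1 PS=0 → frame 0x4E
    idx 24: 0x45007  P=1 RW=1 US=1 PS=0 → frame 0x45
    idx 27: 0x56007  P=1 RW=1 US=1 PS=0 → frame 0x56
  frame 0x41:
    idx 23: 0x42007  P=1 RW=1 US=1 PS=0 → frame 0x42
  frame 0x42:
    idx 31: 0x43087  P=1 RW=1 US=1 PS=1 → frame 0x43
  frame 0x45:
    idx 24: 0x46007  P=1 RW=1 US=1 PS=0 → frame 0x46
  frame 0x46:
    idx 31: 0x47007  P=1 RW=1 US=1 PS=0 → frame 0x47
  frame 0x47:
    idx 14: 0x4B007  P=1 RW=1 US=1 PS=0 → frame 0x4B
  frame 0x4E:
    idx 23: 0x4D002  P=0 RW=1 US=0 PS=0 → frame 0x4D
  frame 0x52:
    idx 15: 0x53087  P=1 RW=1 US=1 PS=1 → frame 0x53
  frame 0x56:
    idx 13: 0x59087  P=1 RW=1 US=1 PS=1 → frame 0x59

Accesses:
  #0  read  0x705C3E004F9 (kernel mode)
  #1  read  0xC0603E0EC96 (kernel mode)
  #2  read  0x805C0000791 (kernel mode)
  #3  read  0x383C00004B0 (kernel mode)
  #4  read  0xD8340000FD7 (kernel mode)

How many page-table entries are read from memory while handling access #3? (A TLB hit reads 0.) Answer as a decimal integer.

Walk each access:
#0 VA=0x705C3E004F9 (r,kernel):
  lvl0: tbl 0x3F, slot 14 ⇒ 0x41007 (P1/RW1/US1/PS0)
  lvl1: tbl 0x41, slot 23 ⇒ 0x42007 (P1/RW1/US1/PS0)
  lvl2: tbl 0x42, slot 31 ⇒ 0x43087 (P1/RW1/US1/PS1)
  → PA=0x434F9 (huge @L2)  (3 entries read)
#1 VA=0xC0603E0EC96 (r,kernel):
  lvl0: tbl 0x3F, slot 24 ⇒ 0x45007 (P1/RW1/US1/PS0)
  lvl1: tbl 0x45, slot 24 ⇒ 0x46007 (P1/RW1/US1/PS0)
  lvl2: tbl 0x46, slot 31 ⇒ 0x47007 (P1/RW1/US1/PS0)
  lvl3: tbl 0x47, slot 14 ⇒ 0x4B007 (P1/RW1/US1/PS0)
  → PA=0x4BC96  (4 entries read)
#2 VA=0x805C0000791 (r,kernel):
  lvl0: tbl 0x3F, slot 16 ⇒ 0x4E007 (P1/RW1/US1/PS0)
  lvl1: tbl 0x4E, slot 23 ⇒ 0x4D002 (P0/RW1/US0/PS0)
  → PAGE_NOT_PRESENT  (2 entries read)
#3 VA=0x383C00004B0 (r,kernel):
  lvl0: tbl 0x3F, slot 7 ⇒ 0x52007 (P1/RW1/US1/PS0)
  lvl1: tbl 0x52, slot 15 ⇒ 0x53087 (P1/RW1/US1/PS1)
  → PA=0x534B0 (huge @L1)  (2 entries read)
#4 VA=0xD8340000FD7 (r,kernel):
  lvl0: tbl 0x3F, slot 27 ⇒ 0x56007 (P1/RW1/US1/PS0)
  lvl1: tbl 0x56, slot 13 ⇒ 0x59087 (P1/RW1/US1/PS1)
  → PA=0x59FD7 (huge @L1)  (2 entries read)

Entries read for #3: 2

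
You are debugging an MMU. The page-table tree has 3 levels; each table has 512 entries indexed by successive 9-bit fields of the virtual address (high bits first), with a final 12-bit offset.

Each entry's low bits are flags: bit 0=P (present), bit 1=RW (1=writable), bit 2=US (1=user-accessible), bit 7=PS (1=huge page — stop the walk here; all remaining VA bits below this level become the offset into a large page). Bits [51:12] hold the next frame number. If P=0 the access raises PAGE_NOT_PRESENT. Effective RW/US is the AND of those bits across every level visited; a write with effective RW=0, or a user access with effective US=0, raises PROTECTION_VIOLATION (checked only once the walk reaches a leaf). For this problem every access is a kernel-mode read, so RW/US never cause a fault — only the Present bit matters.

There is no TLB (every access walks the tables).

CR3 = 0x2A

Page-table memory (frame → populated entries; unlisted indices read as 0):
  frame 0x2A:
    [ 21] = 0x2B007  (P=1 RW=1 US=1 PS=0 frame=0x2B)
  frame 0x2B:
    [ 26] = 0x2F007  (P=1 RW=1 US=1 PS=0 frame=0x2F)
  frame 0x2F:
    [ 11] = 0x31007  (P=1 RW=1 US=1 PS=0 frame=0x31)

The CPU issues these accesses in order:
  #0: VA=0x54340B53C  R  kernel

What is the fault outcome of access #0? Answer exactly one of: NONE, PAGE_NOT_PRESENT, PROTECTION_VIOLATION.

Walk each access:
#0 VA=0x54340B53C (r,kernel):
  L0 @0x2A[21] → 0x2B007  P=1,RW=1,US=1,PS=0
  L1 @0x2B[26] → 0x2F007  P=1,RW=1,US=1,PS=0
  L2 @0x2F[11] → 0x31007  P=1,RW=1,US=1,PS=0
  ⇒ phys 0x3153C  [3 reads]

Access #0 fault: NONE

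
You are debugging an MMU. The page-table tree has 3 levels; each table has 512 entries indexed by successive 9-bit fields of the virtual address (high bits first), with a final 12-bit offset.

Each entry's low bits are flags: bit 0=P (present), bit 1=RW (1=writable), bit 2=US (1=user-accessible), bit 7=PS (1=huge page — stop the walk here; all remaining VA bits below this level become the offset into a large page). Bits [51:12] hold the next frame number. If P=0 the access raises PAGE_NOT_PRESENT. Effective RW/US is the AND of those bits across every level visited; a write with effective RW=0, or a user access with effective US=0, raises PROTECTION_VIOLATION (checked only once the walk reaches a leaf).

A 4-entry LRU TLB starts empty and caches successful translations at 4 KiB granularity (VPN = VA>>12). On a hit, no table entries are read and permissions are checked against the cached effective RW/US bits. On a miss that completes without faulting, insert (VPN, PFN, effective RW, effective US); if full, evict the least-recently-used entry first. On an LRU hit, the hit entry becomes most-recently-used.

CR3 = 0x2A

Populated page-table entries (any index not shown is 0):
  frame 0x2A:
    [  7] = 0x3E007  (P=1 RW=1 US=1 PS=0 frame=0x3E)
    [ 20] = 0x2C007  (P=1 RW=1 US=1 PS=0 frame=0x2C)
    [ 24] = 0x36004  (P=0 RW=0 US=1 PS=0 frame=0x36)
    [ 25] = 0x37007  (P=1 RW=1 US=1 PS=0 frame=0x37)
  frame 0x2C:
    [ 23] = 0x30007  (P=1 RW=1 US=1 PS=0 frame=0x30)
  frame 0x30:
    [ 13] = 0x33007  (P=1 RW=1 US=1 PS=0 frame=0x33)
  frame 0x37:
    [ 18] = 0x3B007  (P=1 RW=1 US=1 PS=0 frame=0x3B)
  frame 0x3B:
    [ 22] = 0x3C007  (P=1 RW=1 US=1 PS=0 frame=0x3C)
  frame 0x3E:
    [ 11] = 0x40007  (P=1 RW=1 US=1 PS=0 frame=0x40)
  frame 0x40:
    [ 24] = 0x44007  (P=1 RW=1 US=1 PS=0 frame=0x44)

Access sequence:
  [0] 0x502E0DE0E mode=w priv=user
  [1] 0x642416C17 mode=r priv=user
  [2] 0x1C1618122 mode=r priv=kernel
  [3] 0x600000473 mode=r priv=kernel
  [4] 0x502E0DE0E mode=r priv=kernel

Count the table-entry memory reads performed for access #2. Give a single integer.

Per-access translation:
#0 VA=0x502E0DE0E (w,user):
  L0 @0x2A[20] → 0x2C007  P=1,RW=1,US=1,PS=0
  L1 @0x2C[23] → 0x30007  P=1,RW=1,US=1,PS=0
  L2 @0x30[13] → 0x33007  P=1,RW=1,US=1,PS=0
  ⇒ phys 0x33E0E  [3 reads]
#1 VA=0x642416C17 (r,user):
  L0 @0x2A[25] → 0x37007  P=1,RW=1,US=1,PS=0
  L1 @0x37[18] → 0x3B007  P=1,RW=1,US=1,PS=0
  L2 @0x3B[22] → 0x3C007  P=1,RW=1,US=1,PS=0
  ⇒ phys 0x3CC17  [3 reads]
#2 VA=0x1C1618122 (r,kernel):
  L0 @0x2A[7] → 0x3E007  P=1,RW=1,US=1,PS=0
  L1 @0x3E[11] → 0x40007  P=1,RW=1,US=1,PS=0
  L2 @0x40[24] → 0x44007  P=1,RW=1,US=1,PS=0
  ⇒ phys 0x44122  [3 reads]
#3 VA=0x600000473 (r,kernel):
  L0 @0x2A[24] → 0x36004  P=0,RW=0,US=1,PS=0
  ✗ PAGE_NOT_PRESENT  [1 reads]
#4 VA=0x502E0DE0E (r,kernel):
  TLB hit vpn=0x502E0D → PA=0x33E0E

Entries read for #2: 3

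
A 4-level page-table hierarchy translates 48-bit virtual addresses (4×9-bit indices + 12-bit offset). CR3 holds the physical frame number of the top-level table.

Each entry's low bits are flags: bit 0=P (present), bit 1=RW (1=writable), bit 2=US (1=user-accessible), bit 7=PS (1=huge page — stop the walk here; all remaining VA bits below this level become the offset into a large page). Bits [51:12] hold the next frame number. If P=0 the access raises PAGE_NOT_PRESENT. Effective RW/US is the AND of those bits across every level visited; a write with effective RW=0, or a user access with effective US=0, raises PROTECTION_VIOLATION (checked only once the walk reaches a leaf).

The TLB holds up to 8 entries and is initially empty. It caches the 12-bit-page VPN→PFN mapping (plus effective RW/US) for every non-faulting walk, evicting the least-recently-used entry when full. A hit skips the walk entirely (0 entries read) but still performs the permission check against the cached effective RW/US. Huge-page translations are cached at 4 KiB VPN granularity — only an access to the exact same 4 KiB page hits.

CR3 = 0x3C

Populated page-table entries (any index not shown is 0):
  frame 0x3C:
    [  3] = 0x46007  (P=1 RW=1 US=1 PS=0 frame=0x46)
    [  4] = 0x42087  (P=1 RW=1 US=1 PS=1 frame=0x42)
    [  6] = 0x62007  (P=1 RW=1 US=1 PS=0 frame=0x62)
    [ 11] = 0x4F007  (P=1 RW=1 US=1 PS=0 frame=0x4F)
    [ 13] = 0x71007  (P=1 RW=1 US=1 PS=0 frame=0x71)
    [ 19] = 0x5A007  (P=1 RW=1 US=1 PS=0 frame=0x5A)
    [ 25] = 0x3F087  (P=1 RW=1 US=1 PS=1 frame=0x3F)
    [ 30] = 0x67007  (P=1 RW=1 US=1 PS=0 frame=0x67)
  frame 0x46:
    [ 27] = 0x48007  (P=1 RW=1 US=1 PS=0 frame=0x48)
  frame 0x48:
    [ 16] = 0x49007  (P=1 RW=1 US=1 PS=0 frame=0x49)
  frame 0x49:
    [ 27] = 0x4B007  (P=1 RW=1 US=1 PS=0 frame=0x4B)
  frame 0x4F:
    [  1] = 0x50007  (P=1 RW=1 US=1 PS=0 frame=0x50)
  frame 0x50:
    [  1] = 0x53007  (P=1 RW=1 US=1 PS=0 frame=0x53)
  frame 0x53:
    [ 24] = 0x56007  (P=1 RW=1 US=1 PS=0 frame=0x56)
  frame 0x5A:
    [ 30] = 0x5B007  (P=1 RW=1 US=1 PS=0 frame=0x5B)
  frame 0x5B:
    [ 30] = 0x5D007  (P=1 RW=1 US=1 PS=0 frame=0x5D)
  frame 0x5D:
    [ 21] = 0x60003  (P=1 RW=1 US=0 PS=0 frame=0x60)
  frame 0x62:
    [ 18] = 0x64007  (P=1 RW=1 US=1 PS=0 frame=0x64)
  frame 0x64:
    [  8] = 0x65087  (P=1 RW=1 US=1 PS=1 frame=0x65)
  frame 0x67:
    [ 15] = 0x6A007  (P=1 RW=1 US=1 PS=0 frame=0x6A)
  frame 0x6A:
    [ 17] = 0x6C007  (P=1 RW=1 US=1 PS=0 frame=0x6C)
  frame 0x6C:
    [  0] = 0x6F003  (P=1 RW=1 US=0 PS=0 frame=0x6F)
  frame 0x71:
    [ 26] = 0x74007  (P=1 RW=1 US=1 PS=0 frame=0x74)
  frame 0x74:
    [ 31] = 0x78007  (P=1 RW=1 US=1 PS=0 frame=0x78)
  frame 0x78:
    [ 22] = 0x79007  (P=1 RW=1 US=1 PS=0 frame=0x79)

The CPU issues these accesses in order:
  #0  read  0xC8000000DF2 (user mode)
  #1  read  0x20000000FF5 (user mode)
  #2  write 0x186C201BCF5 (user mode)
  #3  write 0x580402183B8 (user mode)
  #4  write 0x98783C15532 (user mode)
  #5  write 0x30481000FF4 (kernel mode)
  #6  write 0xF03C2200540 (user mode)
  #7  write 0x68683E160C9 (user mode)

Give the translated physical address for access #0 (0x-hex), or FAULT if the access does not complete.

Walk each access:
#0 VA=0xC8000000DF2 (r,user):
  L0: frame=0x3C idx=25 entry=0x3F087 [P=1 RW=1 US=1 PS=1]
  ⇒ phys 0x3FDF2 (huge @L0)  [1 reads]
#1 VA=0x20000000FF5 (r,user):
  L0: frame=0x3C idx=4 entry=0x42087 [P=1 RW=1 US=1 PS=1]
  ⇒ phys 0x42FF5 (huge @L0)  [1 reads]
#2 VA=0x186C201BCF5 (w,user):
  L0: frame=0x3C idx=3 entry=0x46007 [P=1 RW=1 US=1 PS=0]
  L1: frame=0x46 idx=27 entry=0x48007 [P=1 RW=1 US=1 PS=0]
  L2: frame=0x48 idx=16 entry=0x49007 [P=1 RW=1 US=1 PS=0]
  L3: frame=0x49 idx=27 entry=0x4B007 [P=1 RW=1 US=1 PS=0]
  ⇒ phys 0x4BCF5  [4 reads]
#3 VA=0x580402183B8 (w,user):
  L0: frame=0x3C idx=11 entry=0x4F007 [P=1 RW=1 US=1 PS=0]
  L1: frame=0x4F idx=1 entry=0x50007 [P=1 RW=1 US=1 PS=0]
  L2: frame=0x50 idx=1 entry=0x53007 [P=1 RW=1 US=1 PS=0]
  L3: frame=0x53 idx=24 entry=0x56007 [P=1 RW=1 US=1 PS=0]
  ⇒ phys 0x563B8  [4 reads]
#4 VA=0x98783C15532 (w,user):
  L0: frame=0x3C idx=19 entry=0x5A007 [P=1 RW=1 US=1 PS=0]
  L1: frame=0x5A idx=30 entry=0x5B007 [P=1 RW=1 US=1 PS=0]
  L2: frame=0x5B idx=30 entry=0x5D007 [P=1 RW=1 US=1 PS=0]
  L3: frame=0x5D idx=21 entry=0x60003 [P=1 RW=1 US=0 PS=0]
  ✗ PROTECTION_VIOLATION  [4 reads]
#5 VA=0x30481000FF4 (w,kernel):
  L0: frame=0x3C idx=6 entry=0x62007 [P=1 RW=1 US=1 PS=0]
  L1: frame=0x62 idx=18 entry=0x64007 [P=1 RW=1 US=1 PS=0]
  L2: frame=0x64 idx=8 entry=0x65087 [P=1 RW=1 US=1 PS=1]
  ⇒ phys 0x65FF4 (huge @L2)  [3 reads]
#6 VA=0xF03C2200540 (w,user):
  L0: frame=0x3C idx=30 entry=0x67007 [P=1 RW=1 US=1 PS=0]
  L1: frame=0x67 idx=15 entry=0x6A007 [P=1 RW=1 US=1 PS=0]
  L2: frame=0x6A idx=17 entry=0x6C007 [P=1 RW=1 US=1 PS=0]
  L3: frame=0x6C idx=0 entry=0x6F003 [P=1 RW=1 US=0 PS=0]
  ✗ PROTECTION_VIOLATION  [4 reads]
#7 VA=0x68683E160C9 (w,user):
  L0: frame=0x3C idx=13 entry=0x71007 [P=1 RW=1 US=1 PS=0]
  L1: frame=0x71 idx=26 entry=0x74007 [P=1 RW=1 US=1 PS=0]
  L2: frame=0x74 idx=31 entry=0x78007 [P=1 RW=1 US=1 PS=0]
  L3: frame=0x78 idx=22 entry=0x79007 [P=1 RW=1 US=1 PS=0]
  ⇒ phys 0x790C9  [4 reads]

Access #0 PA: 0x3FDF2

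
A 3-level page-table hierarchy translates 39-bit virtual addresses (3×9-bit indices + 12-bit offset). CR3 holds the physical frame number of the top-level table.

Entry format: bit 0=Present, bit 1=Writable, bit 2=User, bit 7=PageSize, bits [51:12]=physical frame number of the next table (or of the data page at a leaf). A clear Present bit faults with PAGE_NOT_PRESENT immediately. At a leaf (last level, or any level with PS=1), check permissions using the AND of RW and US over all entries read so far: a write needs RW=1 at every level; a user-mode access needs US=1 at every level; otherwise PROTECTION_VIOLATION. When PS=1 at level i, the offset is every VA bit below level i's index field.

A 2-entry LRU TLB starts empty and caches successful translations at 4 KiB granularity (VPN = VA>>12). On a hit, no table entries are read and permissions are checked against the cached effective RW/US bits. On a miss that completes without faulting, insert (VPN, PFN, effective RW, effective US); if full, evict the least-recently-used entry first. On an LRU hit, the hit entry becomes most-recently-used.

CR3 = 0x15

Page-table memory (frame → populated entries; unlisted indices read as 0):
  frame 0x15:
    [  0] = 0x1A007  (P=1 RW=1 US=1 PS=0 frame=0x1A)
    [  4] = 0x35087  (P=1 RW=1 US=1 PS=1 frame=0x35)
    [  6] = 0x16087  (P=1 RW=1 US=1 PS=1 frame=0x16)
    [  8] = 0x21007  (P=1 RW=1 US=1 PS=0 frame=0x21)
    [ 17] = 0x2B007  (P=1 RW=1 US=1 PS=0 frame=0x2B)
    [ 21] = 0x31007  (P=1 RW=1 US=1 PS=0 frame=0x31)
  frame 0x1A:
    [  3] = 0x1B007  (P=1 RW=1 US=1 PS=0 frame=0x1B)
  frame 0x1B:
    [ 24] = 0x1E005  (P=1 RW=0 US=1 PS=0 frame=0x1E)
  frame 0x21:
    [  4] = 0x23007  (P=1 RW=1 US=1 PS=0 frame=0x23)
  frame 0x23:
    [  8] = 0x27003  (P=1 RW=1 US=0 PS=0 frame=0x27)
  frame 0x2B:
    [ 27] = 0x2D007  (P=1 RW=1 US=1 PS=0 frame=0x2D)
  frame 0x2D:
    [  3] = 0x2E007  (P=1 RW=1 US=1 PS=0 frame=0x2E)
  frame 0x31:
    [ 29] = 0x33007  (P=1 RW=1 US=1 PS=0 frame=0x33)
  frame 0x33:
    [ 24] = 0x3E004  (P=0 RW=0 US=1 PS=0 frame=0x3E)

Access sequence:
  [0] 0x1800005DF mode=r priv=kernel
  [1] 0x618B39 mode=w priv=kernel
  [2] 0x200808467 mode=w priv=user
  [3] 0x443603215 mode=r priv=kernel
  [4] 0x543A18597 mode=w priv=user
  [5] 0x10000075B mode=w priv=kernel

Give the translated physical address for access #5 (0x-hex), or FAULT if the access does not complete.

Per-access translation:
#0 VA=0x1800005DF (r,kernel):
  [0] read 0x15 idx=6: raw=0x16087 flags P=1 W=1 U=1 S=1
  ✓ 0x165DF (huge @L0)  — 1 lookups
#1 VA=0x618B39 (w,kernel):
  [0] read 0x15 idx=0: raw=0x1A007 flags P=1 W=1 U=1 S=0
  [1] read 0x1A idx=3: raw=0x1B007 flags P=1 W=1 U=1 S=0
  [2] read 0x1B idx=24: raw=0x1E005 flags P=1 W=0 U=1 S=0
  ✗ PROTECTION_VIOLATION  [3 reads]
#2 VA=0x200808467 (w,user):
  [0] read 0x15 idx=8: raw=0x21007 flags P=1 W=1 U=1 S=0
  [1] read 0x21 idx=4: raw=0x23007 flags P=1 W=1 U=1 S=0
  [2] read 0x23 idx=8: raw=0x27003 flags P=1 W=1 U=0 S=0
  ✗ PROTECTION_VIOLATION  [3 reads]
#3 VA=0x443603215 (r,kernel):
  [0] read 0x15 idx=17: raw=0x2B007 flags P=1 W=1 U=1 S=0
  [1] read 0x2B idx=27: raw=0x2D007 flags P=1 W=1 U=1 S=0
  [2] read 0x2D idx=3: raw=0x2E007 flags P=1 W=1 U=1 S=0
  ✓ 0x2E215  — 3 lookups
#4 VA=0x543A18597 (w,user):
  [0] read 0x15 idx=21: raw=0x31007 flags P=1 W=1 U=1 S=0
  [1] read 0x31 idx=29: raw=0x33007 flags P=1 W=1 U=1 S=0
  [2] read 0x33 idx=24: raw=0x3E004 flags P=0 W=0 U=1 S=0
  ✗ PAGE_NOT_PRESENT  [3 reads]
#5 VA=0x10000075B (w,kernel):
  [0] read 0x15 idx=4: raw=0x35087 flags P=1 W=1 U=1 S=1
  ✓ 0x3575B (huge @L0)  — 1 lookups

Access #5 PA: 0x3575B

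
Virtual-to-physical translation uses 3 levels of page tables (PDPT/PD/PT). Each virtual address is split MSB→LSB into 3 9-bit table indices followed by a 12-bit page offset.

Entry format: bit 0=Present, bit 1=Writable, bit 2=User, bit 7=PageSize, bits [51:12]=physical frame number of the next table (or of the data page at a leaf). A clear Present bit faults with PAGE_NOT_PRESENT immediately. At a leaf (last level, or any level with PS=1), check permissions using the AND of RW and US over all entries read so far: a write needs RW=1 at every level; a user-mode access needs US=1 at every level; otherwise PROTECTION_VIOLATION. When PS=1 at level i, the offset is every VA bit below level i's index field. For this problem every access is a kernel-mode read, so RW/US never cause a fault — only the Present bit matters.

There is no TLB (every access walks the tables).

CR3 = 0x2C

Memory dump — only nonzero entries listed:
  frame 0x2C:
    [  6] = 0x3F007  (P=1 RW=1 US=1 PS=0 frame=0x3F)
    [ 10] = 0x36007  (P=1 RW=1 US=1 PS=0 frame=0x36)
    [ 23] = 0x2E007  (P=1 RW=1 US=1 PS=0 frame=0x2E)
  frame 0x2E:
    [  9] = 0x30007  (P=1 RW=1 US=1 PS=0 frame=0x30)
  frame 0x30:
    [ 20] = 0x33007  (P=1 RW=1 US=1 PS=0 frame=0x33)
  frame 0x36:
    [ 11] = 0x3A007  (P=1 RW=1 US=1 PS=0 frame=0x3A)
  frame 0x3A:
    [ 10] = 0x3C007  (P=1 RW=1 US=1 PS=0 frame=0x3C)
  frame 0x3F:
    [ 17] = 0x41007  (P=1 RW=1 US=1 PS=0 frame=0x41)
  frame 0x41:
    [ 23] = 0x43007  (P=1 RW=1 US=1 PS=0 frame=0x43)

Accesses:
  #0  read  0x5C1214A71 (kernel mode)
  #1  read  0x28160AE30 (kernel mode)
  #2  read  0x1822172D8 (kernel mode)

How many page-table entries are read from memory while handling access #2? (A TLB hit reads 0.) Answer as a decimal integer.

Per-access translation:
#0 VA=0x5C1214A71 (r,kernel):
  L0 @0x2C[23] → 0x2E007  P=1,RW=1,US=1,PS=0
  L1 @0x2E[9] → 0x30007  P=1,RW=1,US=1,PS=0
  L2 @0x30[20] → 0x33007  P=1,RW=1,US=1,PS=0
  → PA=0x33A71  (3 entries read)
#1 VA=0x28160AE30 (r,kernel):
  L0 @0x2C[10] → 0x36007  P=1,RW=1,US=1,PS=0
  L1 @0x36[11] → 0x3A007  P=1,RW=1,US=1,PS=0
  L2 @0x3A[10] → 0x3C007  P=1,RW=1,US=1,PS=0
  → PA=0x3CE30  (3 entries read)
#2 VA=0x1822172D8 (r,kernel):
  L0 @0x2C[6] → 0x3F007  P=1,RW=1,US=1,PS=0
  L1 @0x3F[17] → 0x41007  P=1,RW=1,US=1,PS=0
  L2 @0x41[23] → 0x43007  P=1,RW=1,US=1,PS=0
  → PA=0x432D8  (3 entries read)

Entries read for #2: 3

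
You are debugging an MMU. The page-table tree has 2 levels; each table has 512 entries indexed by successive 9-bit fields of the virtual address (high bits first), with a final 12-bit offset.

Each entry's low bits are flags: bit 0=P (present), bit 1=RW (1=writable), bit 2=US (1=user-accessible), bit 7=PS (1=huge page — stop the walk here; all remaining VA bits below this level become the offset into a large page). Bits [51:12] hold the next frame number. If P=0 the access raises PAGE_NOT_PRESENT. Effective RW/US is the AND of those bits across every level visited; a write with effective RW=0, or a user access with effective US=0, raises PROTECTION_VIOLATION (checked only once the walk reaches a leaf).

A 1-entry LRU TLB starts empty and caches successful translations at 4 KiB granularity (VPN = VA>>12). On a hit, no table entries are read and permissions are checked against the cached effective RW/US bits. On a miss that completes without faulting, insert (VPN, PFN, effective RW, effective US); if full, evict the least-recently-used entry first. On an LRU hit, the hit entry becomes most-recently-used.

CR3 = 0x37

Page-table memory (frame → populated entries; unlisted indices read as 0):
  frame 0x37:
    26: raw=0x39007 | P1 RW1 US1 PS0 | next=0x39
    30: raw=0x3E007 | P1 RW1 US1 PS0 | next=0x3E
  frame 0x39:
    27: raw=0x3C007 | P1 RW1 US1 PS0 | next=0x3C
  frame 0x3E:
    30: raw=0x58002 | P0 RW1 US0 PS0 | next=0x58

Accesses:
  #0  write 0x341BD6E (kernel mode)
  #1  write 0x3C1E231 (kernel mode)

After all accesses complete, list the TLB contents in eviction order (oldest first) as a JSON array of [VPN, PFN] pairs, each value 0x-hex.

Trace:
#0 VA=0x341BD6E (w,kernel):
  L0 @0x37[26] → 0x39007  P=1,RW=1,US=1,PS=0
  L1 @0x39[27] → 0x3C007  P=1,RW=1,US=1,PS=0
  → PA=0x3CD6E  (2 entries read)
#1 VA=0x3C1E231 (w,kernel):
  L0 @0x37[30] → 0x3E007  P=1,RW=1,US=1,PS=0
  L1 @0x3E[30] → 0x58002  P=0,RW=1,US=0,PS=0
  ✗ PAGE_NOT_PRESENT  [2 reads]

TLB: [["0x341B", "0x3C"]]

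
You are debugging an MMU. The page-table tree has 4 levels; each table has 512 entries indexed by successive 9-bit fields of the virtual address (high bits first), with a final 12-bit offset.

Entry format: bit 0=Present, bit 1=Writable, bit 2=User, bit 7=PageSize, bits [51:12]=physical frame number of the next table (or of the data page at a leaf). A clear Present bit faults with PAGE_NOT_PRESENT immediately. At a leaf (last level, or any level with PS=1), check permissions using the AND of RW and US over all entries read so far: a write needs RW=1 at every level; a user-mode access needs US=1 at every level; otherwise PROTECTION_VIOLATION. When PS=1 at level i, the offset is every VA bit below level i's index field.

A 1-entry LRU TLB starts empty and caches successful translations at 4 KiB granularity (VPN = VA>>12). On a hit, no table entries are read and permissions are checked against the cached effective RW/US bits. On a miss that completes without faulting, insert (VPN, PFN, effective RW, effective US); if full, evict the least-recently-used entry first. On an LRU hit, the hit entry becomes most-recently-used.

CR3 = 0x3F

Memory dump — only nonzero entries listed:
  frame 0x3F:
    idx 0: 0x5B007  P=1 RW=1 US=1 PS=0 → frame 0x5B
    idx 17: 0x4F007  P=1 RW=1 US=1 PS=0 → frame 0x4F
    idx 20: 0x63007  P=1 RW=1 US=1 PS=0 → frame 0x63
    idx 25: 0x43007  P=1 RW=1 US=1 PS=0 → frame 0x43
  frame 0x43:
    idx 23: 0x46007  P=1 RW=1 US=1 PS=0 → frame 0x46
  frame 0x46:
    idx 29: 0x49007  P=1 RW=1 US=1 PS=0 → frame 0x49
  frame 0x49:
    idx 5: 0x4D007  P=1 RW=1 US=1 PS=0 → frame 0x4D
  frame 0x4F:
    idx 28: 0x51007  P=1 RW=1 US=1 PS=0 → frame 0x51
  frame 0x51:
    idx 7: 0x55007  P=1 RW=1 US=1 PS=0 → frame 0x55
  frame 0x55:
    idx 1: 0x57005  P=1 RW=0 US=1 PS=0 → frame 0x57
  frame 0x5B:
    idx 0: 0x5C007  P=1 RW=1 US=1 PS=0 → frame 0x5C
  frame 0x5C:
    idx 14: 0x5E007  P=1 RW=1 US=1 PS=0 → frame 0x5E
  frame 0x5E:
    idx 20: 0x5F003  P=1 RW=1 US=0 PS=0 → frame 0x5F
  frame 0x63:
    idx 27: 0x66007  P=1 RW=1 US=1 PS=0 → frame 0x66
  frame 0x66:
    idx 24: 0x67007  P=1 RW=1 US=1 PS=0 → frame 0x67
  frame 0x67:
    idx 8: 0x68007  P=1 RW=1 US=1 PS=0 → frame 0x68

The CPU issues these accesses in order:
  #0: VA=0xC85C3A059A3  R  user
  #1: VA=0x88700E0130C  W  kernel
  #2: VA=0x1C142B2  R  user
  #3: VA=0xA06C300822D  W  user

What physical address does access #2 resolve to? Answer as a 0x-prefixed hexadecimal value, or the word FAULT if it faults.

Per-access translation:
#0 VA=0xC85C3A059A3 (r,user):
  L0 @0x3F[25] → 0x43007  P=1,RW=1,US=1,PS=0
  L1 @0x43[23] → 0x46007  P=1,RW=1,US=1,PS=0
  L2 @0x46[29] → 0x49007  P=1,RW=1,US=1,PS=0
  L3 @0x49[5] → 0x4D007  P=1,RW=1,US=1,PS=0
  ⇒ phys 0x4D9A3  [4 reads]
#1 VA=0x88700E0130C (w,kernel):
  L0 @0x3F[17] → 0x4F007  P=1,RW=1,US=1,PS=0
  L1 @0x4F[28] → 0x51007  P=1,RW=1,US=1,PS=0
  L2 @0x51[7] → 0x55007  P=1,RW=1,US=1,PS=0
  L3 @0x55[1] → 0x57005  P=1,RW=0,US=1,PS=0
  ✗ PROTECTION_VIOLATION  [4 reads]
#2 VA=0x1C142B2 (r,user):
  L0 @0x3F[0] → 0x5B007  P=1,RW=1,US=1,PS=0
  L1 @0x5B[0] → 0x5C007  P=1,RW=1,US=1,PS=0
  L2 @0x5C[14] → 0x5E007  P=1,RW=1,US=1,PS=0
  L3 @0x5E[20] → 0x5F003  P=1,RW=1,US=0,PS=0
  ✗ PROTECTION_VIOLATION  [4 reads]
#3 VA=0xA06C300822D (w,user):
  L0 @0x3F[20] → 0x63007  P=1,RW=1,US=1,PS=0
  L1 @0x63[27] → 0x66007  P=1,RW=1,US=1,PS=0
  L2 @0x66[24] → 0x67007  P=1,RW=1,US=1,PS=0
  L3 @0x67[8] → 0x68007  P=1,RW=1,US=1,PS=0
  ⇒ phys 0x6822D  [4 reads]

Access #2 PA: FAULT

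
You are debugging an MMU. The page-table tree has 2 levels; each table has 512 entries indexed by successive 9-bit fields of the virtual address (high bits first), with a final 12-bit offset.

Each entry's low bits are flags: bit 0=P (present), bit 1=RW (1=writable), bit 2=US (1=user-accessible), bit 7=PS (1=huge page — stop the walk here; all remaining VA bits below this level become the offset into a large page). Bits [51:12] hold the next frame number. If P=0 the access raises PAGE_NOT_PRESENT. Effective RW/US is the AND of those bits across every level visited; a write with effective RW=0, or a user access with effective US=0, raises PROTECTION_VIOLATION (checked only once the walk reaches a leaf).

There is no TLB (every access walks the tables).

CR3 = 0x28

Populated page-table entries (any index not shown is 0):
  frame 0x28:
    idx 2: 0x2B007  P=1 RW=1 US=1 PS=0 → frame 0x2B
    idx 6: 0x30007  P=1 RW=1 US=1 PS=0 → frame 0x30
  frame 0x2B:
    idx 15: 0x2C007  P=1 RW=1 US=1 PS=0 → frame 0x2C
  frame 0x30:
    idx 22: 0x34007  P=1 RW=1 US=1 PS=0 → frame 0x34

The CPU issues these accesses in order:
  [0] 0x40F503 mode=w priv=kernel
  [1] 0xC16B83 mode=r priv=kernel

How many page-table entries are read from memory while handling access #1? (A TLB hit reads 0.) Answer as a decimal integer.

Per-access translation:
#0 VA=0x40F503 (w,kernel):
  L0: frame=0x28 idx=2 entry=0x2B007 [P=1 RW=1 US=1 PS=0]
  L1: frame=0x2B idx=15 entry=0x2C007 [P=1 RW=1 US=1 PS=0]
  → PA=0x2C503  (2 entries read)
#1 VA=0xC16B83 (r,kernel):
  L0: frame=0x28 idx=6 entry=0x30007 [P=1 RW=1 US=1 PS=0]
  L1: frame=0x30 idx=22 entry=0x34007 [P=1 RW=1 US=1 PS=0]
  → PA=0x34B83  (2 entries read)

Entries read for #1: 2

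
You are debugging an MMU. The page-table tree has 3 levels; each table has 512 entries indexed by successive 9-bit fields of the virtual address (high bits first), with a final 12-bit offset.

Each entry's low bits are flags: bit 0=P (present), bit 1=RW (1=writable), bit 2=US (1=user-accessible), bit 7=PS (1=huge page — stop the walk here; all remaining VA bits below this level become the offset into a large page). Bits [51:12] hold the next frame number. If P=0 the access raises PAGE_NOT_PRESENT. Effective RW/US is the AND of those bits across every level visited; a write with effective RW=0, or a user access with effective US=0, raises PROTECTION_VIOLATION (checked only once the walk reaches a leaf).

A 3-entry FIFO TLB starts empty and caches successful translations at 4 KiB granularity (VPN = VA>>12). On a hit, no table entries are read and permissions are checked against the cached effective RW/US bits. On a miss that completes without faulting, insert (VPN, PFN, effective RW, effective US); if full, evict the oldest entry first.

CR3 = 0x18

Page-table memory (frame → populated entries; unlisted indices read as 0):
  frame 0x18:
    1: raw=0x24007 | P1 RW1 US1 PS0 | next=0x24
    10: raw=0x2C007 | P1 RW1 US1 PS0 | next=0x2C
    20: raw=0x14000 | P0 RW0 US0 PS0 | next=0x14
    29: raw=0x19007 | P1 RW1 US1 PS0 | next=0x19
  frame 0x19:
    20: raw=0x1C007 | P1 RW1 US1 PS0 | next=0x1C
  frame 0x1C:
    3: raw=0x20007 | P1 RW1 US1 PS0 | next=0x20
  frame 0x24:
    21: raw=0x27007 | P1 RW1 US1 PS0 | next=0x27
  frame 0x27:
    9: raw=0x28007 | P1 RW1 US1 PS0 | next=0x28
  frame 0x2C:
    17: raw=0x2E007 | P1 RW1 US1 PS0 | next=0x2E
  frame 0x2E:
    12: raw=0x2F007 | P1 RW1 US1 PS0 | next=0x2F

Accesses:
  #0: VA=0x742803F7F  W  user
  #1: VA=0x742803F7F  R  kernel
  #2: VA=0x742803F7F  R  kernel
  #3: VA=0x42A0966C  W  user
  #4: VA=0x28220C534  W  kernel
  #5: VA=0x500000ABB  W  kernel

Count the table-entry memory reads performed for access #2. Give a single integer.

Trace:
#0 VA=0x742803F7F (w,user):
  lvl0: tbl 0x18, slot 29 ⇒ 0x19007 (P1/RW1/US1/PS0)
  lvl1: tbl 0x19, slot 20 ⇒ 0x1C007 (P1/RW1/US1/PS0)
  lvl2: tbl 0x1C, slot 3 ⇒ 0x20007 (P1/RW1/US1/PS0)
  ✓ 0x20F7F  — 3 lookups
#1 VA=0x742803F7F (r,kernel):
  TLB hit vpn=0x742803 → PA=0x20F7F
#2 VA=0x742803F7F (r,kernel):
  TLB hit vpn=0x742803 → PA=0x20F7F
#3 VA=0x42A0966C (w,user):
  lvl0: tbl 0x18, slot 1 ⇒ 0x24007 (P1/RW1/US1/PS0)
  lvl1: tbl 0x24, slot 21 ⇒ 0x27007 (P1/RW1/US1/PS0)
  lvl2: tbl 0x27, slot 9 ⇒ 0x28007 (P1/RW1/US1/PS0)
  ✓ 0x2866C  — 3 lookups
#4 VA=0x28220C534 (w,kernel):
  lvl0: tbl 0x18, slot 10 ⇒ 0x2C007 (P1/RW1/US1/PS0)
  lvl1: tbl 0x2C, slot 17 ⇒ 0x2E007 (P1/RW1/US1/PS0)
  lvl2: tbl 0x2E, slot 12 ⇒ 0x2F007 (P1/RW1/US1/PS0)
  ✓ 0x2F534  — 3 lookups
#5 VA=0x500000ABB (w,kernel):
  lvl0: tbl 0x18, slot 20 ⇒ 0x14000 (P0/RW0/US0/PS0)
  ⇒ fault: PAGE_NOT_PRESENT  — 1 lookups

Entries read for #2: 0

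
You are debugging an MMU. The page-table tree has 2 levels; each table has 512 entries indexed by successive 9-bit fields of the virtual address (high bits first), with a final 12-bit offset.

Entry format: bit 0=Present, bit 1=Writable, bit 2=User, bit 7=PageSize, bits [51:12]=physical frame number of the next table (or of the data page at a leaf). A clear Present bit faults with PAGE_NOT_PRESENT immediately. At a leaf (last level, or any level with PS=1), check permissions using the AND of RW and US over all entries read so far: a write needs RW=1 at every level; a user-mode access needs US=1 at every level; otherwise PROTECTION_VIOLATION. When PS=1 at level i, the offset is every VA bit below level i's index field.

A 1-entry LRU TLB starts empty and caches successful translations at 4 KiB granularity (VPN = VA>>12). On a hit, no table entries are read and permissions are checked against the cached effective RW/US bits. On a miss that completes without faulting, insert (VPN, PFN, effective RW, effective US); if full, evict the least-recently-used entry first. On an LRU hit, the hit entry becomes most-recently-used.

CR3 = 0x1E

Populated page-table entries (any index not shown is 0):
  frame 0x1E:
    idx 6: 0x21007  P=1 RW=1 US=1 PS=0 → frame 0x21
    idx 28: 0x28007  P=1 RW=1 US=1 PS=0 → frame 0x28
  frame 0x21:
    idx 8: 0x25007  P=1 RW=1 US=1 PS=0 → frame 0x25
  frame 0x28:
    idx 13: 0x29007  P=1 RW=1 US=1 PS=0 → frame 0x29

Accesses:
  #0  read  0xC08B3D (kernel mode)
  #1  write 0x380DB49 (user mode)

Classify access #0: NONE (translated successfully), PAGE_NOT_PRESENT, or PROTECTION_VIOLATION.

Trace:
#0 VA=0xC08B3D (r,kernel):
  [0] read 0x1E idx=6: raw=0x21007 flags P=1 W=1 U=1 S=0
  [1] read 0x21 idx=8: raw=0x25007 flags P=1 W=1 U=1 S=0
  ⇒ phys 0x25B3D  [2 reads]
#1 VA=0x380DB49 (w,user):
  [0] read 0x1E idx=28: raw=0x28007 flags P=1 W=1 U=1 S=0
  [1] read 0x28 idx=13: raw=0x29007 flags P=1 W=1 U=1 S=0
  ⇒ phys 0x29B49  [2 reads]

Access #0 fault: NONE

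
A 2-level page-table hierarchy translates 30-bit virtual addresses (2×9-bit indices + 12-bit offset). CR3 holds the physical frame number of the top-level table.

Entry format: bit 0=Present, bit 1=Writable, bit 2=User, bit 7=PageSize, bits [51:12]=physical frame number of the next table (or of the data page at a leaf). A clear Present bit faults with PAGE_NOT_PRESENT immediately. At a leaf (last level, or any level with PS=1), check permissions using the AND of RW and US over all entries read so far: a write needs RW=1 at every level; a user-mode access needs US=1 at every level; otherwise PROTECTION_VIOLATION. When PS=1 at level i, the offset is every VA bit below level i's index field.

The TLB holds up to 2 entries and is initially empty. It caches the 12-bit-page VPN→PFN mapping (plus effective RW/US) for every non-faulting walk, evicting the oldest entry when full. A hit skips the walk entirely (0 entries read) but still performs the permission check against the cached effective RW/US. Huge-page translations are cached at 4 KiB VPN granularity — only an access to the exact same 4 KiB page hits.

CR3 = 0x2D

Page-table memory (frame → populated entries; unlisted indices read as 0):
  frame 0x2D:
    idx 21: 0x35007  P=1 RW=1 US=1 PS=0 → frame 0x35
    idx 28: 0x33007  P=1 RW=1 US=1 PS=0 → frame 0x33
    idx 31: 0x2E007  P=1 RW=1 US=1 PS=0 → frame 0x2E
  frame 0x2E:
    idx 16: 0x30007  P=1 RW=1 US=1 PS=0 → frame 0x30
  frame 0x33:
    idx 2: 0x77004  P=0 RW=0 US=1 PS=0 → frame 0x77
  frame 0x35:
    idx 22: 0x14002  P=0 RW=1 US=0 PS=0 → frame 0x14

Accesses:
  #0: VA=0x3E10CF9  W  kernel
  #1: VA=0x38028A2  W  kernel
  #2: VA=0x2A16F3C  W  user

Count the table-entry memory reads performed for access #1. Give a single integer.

Per-access translation:
#0 VA=0x3E10CF9 (w,kernel):
  L0: frame=0x2D idx=31 entry=0x2E007 [P=1 RW=1 US=1 PS=0]
  L1: frame=0x2E idx=16 entry=0x30007 [P=1 RW=1 US=1 PS=0]
  ✓ 0x30CF9  — 2 lookups
#1 VA=0x38028A2 (w,kernel):
  L0: frame=0x2D idx=28 entry=0x33007 [P=1 RW=1 US=1 PS=0]
  L1: frame=0x33 idx=2 entry=0x77004 [P=0 RW=0 US=1 PS=0]
  → PAGE_NOT_PRESENT  (2 entries read)
#2 VA=0x2A16F3C (w,user):
  L0: frame=0x2D idx=21 entry=0x35007 [P=1 RW=1 US=1 PS=0]
  L1: frame=0x35 idx=22 entry=0x14002 [P=0 RW=1 US=0 PS=0]
  → PAGE_NOT_PRESENT  (2 entries read)

Entries read for #1: 2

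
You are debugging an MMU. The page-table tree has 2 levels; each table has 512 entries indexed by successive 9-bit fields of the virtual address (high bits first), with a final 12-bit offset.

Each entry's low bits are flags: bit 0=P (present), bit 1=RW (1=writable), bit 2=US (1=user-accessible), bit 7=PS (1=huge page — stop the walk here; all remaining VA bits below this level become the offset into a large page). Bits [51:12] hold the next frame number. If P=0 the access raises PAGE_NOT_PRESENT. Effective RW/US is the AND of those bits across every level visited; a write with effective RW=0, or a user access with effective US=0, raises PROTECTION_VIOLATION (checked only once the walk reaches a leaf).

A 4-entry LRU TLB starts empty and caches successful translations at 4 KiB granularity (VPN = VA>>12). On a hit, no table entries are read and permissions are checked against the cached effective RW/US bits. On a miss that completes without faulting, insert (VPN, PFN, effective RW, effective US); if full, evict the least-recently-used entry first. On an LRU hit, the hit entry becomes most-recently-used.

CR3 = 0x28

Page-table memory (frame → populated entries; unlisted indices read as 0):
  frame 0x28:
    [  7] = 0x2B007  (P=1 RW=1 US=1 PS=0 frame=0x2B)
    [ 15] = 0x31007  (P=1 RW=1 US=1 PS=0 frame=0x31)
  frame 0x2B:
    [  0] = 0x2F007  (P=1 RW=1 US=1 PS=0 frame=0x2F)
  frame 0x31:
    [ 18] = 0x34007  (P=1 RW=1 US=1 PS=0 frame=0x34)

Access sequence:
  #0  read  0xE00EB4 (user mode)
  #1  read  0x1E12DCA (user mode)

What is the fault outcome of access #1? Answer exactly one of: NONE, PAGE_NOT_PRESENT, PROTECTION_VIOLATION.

Walk each access:
#0 VA=0xE00EB4 (r,user):
  [0] read 0x28 idx=7: raw=0x2B007 flags P=1 W=1 U=1 S=0
  [1] read 0x2B idx=0: raw=0x2F007 flags P=1 W=1 U=1 S=0
  ⇒ phys 0x2FEB4  [2 reads]
#1 VA=0x1E12DCA (r,user):
  [0] read 0x28 idx=15: raw=0x31007 flags P=1 W=1 U=1 S=0
  [1] read 0x31 idx=18: raw=0x34007 flags P=1 W=1 U=1 S=0
  ⇒ phys 0x34DCA  [2 reads]

Access #1 fault: NONE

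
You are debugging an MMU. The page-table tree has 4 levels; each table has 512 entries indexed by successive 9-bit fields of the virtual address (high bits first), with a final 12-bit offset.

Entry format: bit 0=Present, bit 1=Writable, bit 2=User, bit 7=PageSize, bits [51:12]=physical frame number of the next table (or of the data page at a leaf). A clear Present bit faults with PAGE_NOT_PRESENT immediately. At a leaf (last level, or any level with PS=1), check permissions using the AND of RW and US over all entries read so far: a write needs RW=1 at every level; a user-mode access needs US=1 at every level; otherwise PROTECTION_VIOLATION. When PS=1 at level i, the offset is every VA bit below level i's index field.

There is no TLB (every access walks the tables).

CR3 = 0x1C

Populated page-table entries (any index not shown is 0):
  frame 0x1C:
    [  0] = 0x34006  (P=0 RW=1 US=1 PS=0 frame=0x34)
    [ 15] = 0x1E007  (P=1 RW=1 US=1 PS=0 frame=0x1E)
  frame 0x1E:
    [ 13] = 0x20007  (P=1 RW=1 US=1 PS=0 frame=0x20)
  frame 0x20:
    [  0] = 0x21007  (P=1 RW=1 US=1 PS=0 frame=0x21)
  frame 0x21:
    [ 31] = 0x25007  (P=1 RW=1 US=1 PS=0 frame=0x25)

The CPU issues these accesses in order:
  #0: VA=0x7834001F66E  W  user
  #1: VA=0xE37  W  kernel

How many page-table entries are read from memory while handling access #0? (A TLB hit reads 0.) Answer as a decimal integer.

Walk each access:
#0 VA=0x7834001F66E (w,user):
  L0: frame=0x1C idx=15 entry=0x1E007 [P=1 RW=1 US=1 PS=0]
  L1: frame=0x1E idx=13 entry=0x20007 [P=1 RW=1 US=1 PS=0]
  L2: frame=0x20 idx=0 entry=0x21007 [P=1 RW=1 US=1 PS=0]
  L3: frame=0x21 idx=31 entry=0x25007 [P=1 RW=1 US=1 PS=0]
  → PA=0x2566E  (4 entries read)
#1 VA=0xE37 (w,kernel):
  L0: frame=0x1C idx=0 entry=0x34006 [P=0 RW=1 US=1 PS=0]
  → PAGE_NOT_PRESENT  (1 entries read)

Entries read for #0: 4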